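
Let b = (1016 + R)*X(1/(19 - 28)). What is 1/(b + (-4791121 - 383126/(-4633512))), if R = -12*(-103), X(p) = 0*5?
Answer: -2316756/11099858131913 ≈ -2.0872e-7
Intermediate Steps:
X(p) = 0
R = 1236
b = 0 (b = (1016 + 1236)*0 = 2252*0 = 0)
1/(b + (-4791121 - 383126/(-4633512))) = 1/(0 + (-4791121 - 383126/(-4633512))) = 1/(0 + (-4791121 - 383126*(-1)/4633512)) = 1/(0 + (-4791121 - 1*(-191563/2316756))) = 1/(0 + (-4791121 + 191563/2316756)) = 1/(0 - 11099858131913/2316756) = 1/(-11099858131913/2316756) = -2316756/11099858131913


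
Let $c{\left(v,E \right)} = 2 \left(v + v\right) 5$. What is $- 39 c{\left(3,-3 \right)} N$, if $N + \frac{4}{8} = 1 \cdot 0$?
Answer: $1170$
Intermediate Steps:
$c{\left(v,E \right)} = 20 v$ ($c{\left(v,E \right)} = 2 \cdot 2 v 5 = 4 v 5 = 20 v$)
$N = - \frac{1}{2}$ ($N = - \frac{1}{2} + 1 \cdot 0 = - \frac{1}{2} + 0 = - \frac{1}{2} \approx -0.5$)
$- 39 c{\left(3,-3 \right)} N = - 39 \cdot 20 \cdot 3 \left(- \frac{1}{2}\right) = - 39 \cdot 60 \left(- \frac{1}{2}\right) = \left(-39\right) \left(-30\right) = 1170$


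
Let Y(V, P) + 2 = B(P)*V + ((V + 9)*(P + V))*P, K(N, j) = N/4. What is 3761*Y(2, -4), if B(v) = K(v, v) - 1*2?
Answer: 300880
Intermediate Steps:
K(N, j) = N/4 (K(N, j) = N*(¼) = N/4)
B(v) = -2 + v/4 (B(v) = v/4 - 1*2 = v/4 - 2 = -2 + v/4)
Y(V, P) = -2 + V*(-2 + P/4) + P*(9 + V)*(P + V) (Y(V, P) = -2 + ((-2 + P/4)*V + ((V + 9)*(P + V))*P) = -2 + (V*(-2 + P/4) + ((9 + V)*(P + V))*P) = -2 + (V*(-2 + P/4) + P*(9 + V)*(P + V)) = -2 + V*(-2 + P/4) + P*(9 + V)*(P + V))
3761*Y(2, -4) = 3761*(-2 - 2*2 + 9*(-4)² - 4*2² + 2*(-4)² + (37/4)*(-4)*2) = 3761*(-2 - 4 + 9*16 - 4*4 + 2*16 - 74) = 3761*(-2 - 4 + 144 - 16 + 32 - 74) = 3761*80 = 300880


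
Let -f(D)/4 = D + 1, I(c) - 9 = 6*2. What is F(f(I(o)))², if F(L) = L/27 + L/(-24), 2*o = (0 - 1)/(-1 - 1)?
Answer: 121/729 ≈ 0.16598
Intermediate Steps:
o = ¼ (o = ((0 - 1)/(-1 - 1))/2 = (-1/(-2))/2 = (-1*(-½))/2 = (½)*(½) = ¼ ≈ 0.25000)
I(c) = 21 (I(c) = 9 + 6*2 = 9 + 12 = 21)
f(D) = -4 - 4*D (f(D) = -4*(D + 1) = -4*(1 + D) = -4 - 4*D)
F(L) = -L/216 (F(L) = L*(1/27) + L*(-1/24) = L/27 - L/24 = -L/216)
F(f(I(o)))² = (-(-4 - 4*21)/216)² = (-(-4 - 84)/216)² = (-1/216*(-88))² = (11/27)² = 121/729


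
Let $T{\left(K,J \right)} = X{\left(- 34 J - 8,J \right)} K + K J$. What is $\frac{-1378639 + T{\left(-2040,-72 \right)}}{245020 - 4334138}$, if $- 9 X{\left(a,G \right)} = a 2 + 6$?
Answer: $\frac{372797}{12267354} \approx 0.030389$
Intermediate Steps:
$X{\left(a,G \right)} = - \frac{2}{3} - \frac{2 a}{9}$ ($X{\left(a,G \right)} = - \frac{a 2 + 6}{9} = - \frac{2 a + 6}{9} = - \frac{6 + 2 a}{9} = - \frac{2}{3} - \frac{2 a}{9}$)
$T{\left(K,J \right)} = J K + K \left(\frac{10}{9} + \frac{68 J}{9}\right)$ ($T{\left(K,J \right)} = \left(- \frac{2}{3} - \frac{2 \left(- 34 J - 8\right)}{9}\right) K + K J = \left(- \frac{2}{3} - \frac{2 \left(-8 - 34 J\right)}{9}\right) K + J K = \left(- \frac{2}{3} + \left(\frac{16}{9} + \frac{68 J}{9}\right)\right) K + J K = \left(\frac{10}{9} + \frac{68 J}{9}\right) K + J K = K \left(\frac{10}{9} + \frac{68 J}{9}\right) + J K = J K + K \left(\frac{10}{9} + \frac{68 J}{9}\right)$)
$\frac{-1378639 + T{\left(-2040,-72 \right)}}{245020 - 4334138} = \frac{-1378639 + \frac{1}{9} \left(-2040\right) \left(10 + 77 \left(-72\right)\right)}{245020 - 4334138} = \frac{-1378639 + \frac{1}{9} \left(-2040\right) \left(10 - 5544\right)}{-4089118} = \left(-1378639 + \frac{1}{9} \left(-2040\right) \left(-5534\right)\right) \left(- \frac{1}{4089118}\right) = \left(-1378639 + \frac{3763120}{3}\right) \left(- \frac{1}{4089118}\right) = \left(- \frac{372797}{3}\right) \left(- \frac{1}{4089118}\right) = \frac{372797}{12267354}$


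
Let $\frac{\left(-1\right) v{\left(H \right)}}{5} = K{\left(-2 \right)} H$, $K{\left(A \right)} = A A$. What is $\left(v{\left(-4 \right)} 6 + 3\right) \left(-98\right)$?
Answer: $-47334$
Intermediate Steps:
$K{\left(A \right)} = A^{2}$
$v{\left(H \right)} = - 20 H$ ($v{\left(H \right)} = - 5 \left(-2\right)^{2} H = - 5 \cdot 4 H = - 20 H$)
$\left(v{\left(-4 \right)} 6 + 3\right) \left(-98\right) = \left(\left(-20\right) \left(-4\right) 6 + 3\right) \left(-98\right) = \left(80 \cdot 6 + 3\right) \left(-98\right) = \left(480 + 3\right) \left(-98\right) = 483 \left(-98\right) = -47334$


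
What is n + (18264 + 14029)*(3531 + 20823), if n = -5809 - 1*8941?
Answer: 786448972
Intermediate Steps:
n = -14750 (n = -5809 - 8941 = -14750)
n + (18264 + 14029)*(3531 + 20823) = -14750 + (18264 + 14029)*(3531 + 20823) = -14750 + 32293*24354 = -14750 + 786463722 = 786448972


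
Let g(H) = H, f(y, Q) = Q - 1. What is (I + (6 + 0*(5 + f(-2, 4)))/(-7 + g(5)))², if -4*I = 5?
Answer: 289/16 ≈ 18.063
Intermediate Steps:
f(y, Q) = -1 + Q
I = -5/4 (I = -¼*5 = -5/4 ≈ -1.2500)
(I + (6 + 0*(5 + f(-2, 4)))/(-7 + g(5)))² = (-5/4 + (6 + 0*(5 + (-1 + 4)))/(-7 + 5))² = (-5/4 + (6 + 0*(5 + 3))/(-2))² = (-5/4 + (6 + 0*8)*(-½))² = (-5/4 + (6 + 0)*(-½))² = (-5/4 + 6*(-½))² = (-5/4 - 3)² = (-17/4)² = 289/16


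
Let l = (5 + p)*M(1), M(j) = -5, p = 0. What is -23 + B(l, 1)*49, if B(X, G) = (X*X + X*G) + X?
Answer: 28152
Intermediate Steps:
l = -25 (l = (5 + 0)*(-5) = 5*(-5) = -25)
B(X, G) = X + X² + G*X (B(X, G) = (X² + G*X) + X = X + X² + G*X)
-23 + B(l, 1)*49 = -23 - 25*(1 + 1 - 25)*49 = -23 - 25*(-23)*49 = -23 + 575*49 = -23 + 28175 = 28152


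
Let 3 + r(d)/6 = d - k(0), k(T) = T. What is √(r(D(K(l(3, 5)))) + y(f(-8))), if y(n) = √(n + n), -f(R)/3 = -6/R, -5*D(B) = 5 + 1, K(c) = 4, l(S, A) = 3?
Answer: √(-2520 + 150*I*√2)/10 ≈ 0.2111 + 5.0244*I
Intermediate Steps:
D(B) = -6/5 (D(B) = -(5 + 1)/5 = -⅕*6 = -6/5)
f(R) = 18/R (f(R) = -(-18)/R = 18/R)
r(d) = -18 + 6*d (r(d) = -18 + 6*(d - 1*0) = -18 + 6*(d + 0) = -18 + 6*d)
y(n) = √2*√n (y(n) = √(2*n) = √2*√n)
√(r(D(K(l(3, 5)))) + y(f(-8))) = √((-18 + 6*(-6/5)) + √2*√(18/(-8))) = √((-18 - 36/5) + √2*√(18*(-⅛))) = √(-126/5 + √2*√(-9/4)) = √(-126/5 + √2*(3*I/2)) = √(-126/5 + 3*I*√2/2)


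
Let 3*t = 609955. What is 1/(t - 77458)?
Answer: 3/377581 ≈ 7.9453e-6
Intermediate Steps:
t = 609955/3 (t = (1/3)*609955 = 609955/3 ≈ 2.0332e+5)
1/(t - 77458) = 1/(609955/3 - 77458) = 1/(377581/3) = 3/377581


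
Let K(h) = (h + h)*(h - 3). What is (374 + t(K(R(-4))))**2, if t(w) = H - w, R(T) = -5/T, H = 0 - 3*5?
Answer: 8450649/64 ≈ 1.3204e+5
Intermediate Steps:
H = -15 (H = 0 - 15 = -15)
K(h) = 2*h*(-3 + h) (K(h) = (2*h)*(-3 + h) = 2*h*(-3 + h))
t(w) = -15 - w
(374 + t(K(R(-4))))**2 = (374 + (-15 - 2*(-5/(-4))*(-3 - 5/(-4))))**2 = (374 + (-15 - 2*(-5*(-1/4))*(-3 - 5*(-1/4))))**2 = (374 + (-15 - 2*5*(-3 + 5/4)/4))**2 = (374 + (-15 - 2*5*(-7)/(4*4)))**2 = (374 + (-15 - 1*(-35/8)))**2 = (374 + (-15 + 35/8))**2 = (374 - 85/8)**2 = (2907/8)**2 = 8450649/64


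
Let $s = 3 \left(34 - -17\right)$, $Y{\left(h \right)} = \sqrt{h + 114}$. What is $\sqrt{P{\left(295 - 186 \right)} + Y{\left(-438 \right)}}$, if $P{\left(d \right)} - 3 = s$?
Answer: $\sqrt{156 + 18 i} \approx 12.511 + 0.71938 i$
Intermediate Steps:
$Y{\left(h \right)} = \sqrt{114 + h}$
$s = 153$ ($s = 3 \left(34 + 17\right) = 3 \cdot 51 = 153$)
$P{\left(d \right)} = 156$ ($P{\left(d \right)} = 3 + 153 = 156$)
$\sqrt{P{\left(295 - 186 \right)} + Y{\left(-438 \right)}} = \sqrt{156 + \sqrt{114 - 438}} = \sqrt{156 + \sqrt{-324}} = \sqrt{156 + 18 i}$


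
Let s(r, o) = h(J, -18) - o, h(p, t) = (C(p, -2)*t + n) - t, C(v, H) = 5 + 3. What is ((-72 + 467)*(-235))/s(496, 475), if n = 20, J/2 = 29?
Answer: 92825/581 ≈ 159.77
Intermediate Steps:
C(v, H) = 8
J = 58 (J = 2*29 = 58)
h(p, t) = 20 + 7*t (h(p, t) = (8*t + 20) - t = (20 + 8*t) - t = 20 + 7*t)
s(r, o) = -106 - o (s(r, o) = (20 + 7*(-18)) - o = (20 - 126) - o = -106 - o)
((-72 + 467)*(-235))/s(496, 475) = ((-72 + 467)*(-235))/(-106 - 1*475) = (395*(-235))/(-106 - 475) = -92825/(-581) = -92825*(-1/581) = 92825/581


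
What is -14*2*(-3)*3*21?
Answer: 5292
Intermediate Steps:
-14*2*(-3)*3*21 = -(-84)*3*21 = -14*(-18)*21 = 252*21 = 5292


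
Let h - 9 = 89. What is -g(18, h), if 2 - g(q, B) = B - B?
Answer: -2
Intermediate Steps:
h = 98 (h = 9 + 89 = 98)
g(q, B) = 2 (g(q, B) = 2 - (B - B) = 2 - 1*0 = 2 + 0 = 2)
-g(18, h) = -1*2 = -2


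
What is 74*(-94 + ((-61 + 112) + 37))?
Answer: -444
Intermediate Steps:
74*(-94 + ((-61 + 112) + 37)) = 74*(-94 + (51 + 37)) = 74*(-94 + 88) = 74*(-6) = -444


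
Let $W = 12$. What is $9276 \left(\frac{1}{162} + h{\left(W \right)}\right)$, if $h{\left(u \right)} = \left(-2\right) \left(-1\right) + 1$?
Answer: $\frac{752902}{27} \approx 27885.0$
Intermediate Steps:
$h{\left(u \right)} = 3$ ($h{\left(u \right)} = 2 + 1 = 3$)
$9276 \left(\frac{1}{162} + h{\left(W \right)}\right) = 9276 \left(\frac{1}{162} + 3\right) = 9276 \cdot \frac{487}{162} = \frac{752902}{27}$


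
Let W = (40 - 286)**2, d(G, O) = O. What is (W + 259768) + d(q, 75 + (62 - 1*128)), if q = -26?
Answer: 320293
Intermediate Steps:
W = 60516 (W = (-246)**2 = 60516)
(W + 259768) + d(q, 75 + (62 - 1*128)) = (60516 + 259768) + (75 + (62 - 1*128)) = 320284 + (75 + (62 - 128)) = 320284 + (75 - 66) = 320284 + 9 = 320293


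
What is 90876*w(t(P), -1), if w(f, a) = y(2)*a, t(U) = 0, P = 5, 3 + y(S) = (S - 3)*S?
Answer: 454380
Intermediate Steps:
y(S) = -3 + S*(-3 + S) (y(S) = -3 + (S - 3)*S = -3 + (-3 + S)*S = -3 + S*(-3 + S))
w(f, a) = -5*a (w(f, a) = (-3 + 2² - 3*2)*a = (-3 + 4 - 6)*a = -5*a)
90876*w(t(P), -1) = 90876*(-5*(-1)) = 90876*5 = 454380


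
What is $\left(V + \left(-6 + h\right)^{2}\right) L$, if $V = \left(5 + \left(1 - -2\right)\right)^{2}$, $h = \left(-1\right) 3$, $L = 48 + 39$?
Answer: $12615$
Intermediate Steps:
$L = 87$
$h = -3$
$V = 64$ ($V = \left(5 + \left(1 + 2\right)\right)^{2} = \left(5 + 3\right)^{2} = 8^{2} = 64$)
$\left(V + \left(-6 + h\right)^{2}\right) L = \left(64 + \left(-6 - 3\right)^{2}\right) 87 = \left(64 + \left(-9\right)^{2}\right) 87 = \left(64 + 81\right) 87 = 145 \cdot 87 = 12615$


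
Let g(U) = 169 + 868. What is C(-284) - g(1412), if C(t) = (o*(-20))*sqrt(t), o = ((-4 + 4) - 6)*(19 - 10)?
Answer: -1037 + 2160*I*sqrt(71) ≈ -1037.0 + 18200.0*I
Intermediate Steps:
o = -54 (o = (0 - 6)*9 = -6*9 = -54)
g(U) = 1037
C(t) = 1080*sqrt(t) (C(t) = (-54*(-20))*sqrt(t) = 1080*sqrt(t))
C(-284) - g(1412) = 1080*sqrt(-284) - 1*1037 = 1080*(2*I*sqrt(71)) - 1037 = 2160*I*sqrt(71) - 1037 = -1037 + 2160*I*sqrt(71)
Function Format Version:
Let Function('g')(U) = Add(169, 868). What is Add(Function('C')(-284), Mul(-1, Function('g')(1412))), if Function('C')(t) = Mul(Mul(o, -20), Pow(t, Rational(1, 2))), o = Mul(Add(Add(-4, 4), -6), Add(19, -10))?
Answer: Add(-1037, Mul(2160, I, Pow(71, Rational(1, 2)))) ≈ Add(-1037.0, Mul(18200., I))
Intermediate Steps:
o = -54 (o = Mul(Add(0, -6), 9) = Mul(-6, 9) = -54)
Function('g')(U) = 1037
Function('C')(t) = Mul(1080, Pow(t, Rational(1, 2))) (Function('C')(t) = Mul(Mul(-54, -20), Pow(t, Rational(1, 2))) = Mul(1080, Pow(t, Rational(1, 2))))
Add(Function('C')(-284), Mul(-1, Function('g')(1412))) = Add(Mul(1080, Pow(-284, Rational(1, 2))), Mul(-1, 1037)) = Add(Mul(1080, Mul(2, I, Pow(71, Rational(1, 2)))), -1037) = Add(Mul(2160, I, Pow(71, Rational(1, 2))), -1037) = Add(-1037, Mul(2160, I, Pow(71, Rational(1, 2))))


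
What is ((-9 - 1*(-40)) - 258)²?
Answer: 51529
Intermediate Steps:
((-9 - 1*(-40)) - 258)² = ((-9 + 40) - 258)² = (31 - 258)² = (-227)² = 51529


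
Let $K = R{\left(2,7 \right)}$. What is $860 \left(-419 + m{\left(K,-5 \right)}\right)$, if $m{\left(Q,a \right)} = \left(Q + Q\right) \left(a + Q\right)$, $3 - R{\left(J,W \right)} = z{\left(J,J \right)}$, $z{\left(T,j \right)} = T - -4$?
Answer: $-319060$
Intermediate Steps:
$z{\left(T,j \right)} = 4 + T$ ($z{\left(T,j \right)} = T + 4 = 4 + T$)
$R{\left(J,W \right)} = -1 - J$ ($R{\left(J,W \right)} = 3 - \left(4 + J\right) = -1 - J$)
$K = -3$ ($K = -1 - 2 = -3$)
$m{\left(Q,a \right)} = 2 Q \left(Q + a\right)$
$860 \left(-419 + m{\left(K,-5 \right)}\right) = 860 \left(-419 + 2 \left(-3\right) \left(-3 - 5\right)\right) = 860 \left(-419 + 2 \left(-3\right) \left(-8\right)\right) = 860 \left(-419 + 48\right) = 860 \left(-371\right) = -319060$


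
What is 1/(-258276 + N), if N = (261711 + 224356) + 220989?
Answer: 1/448780 ≈ 2.2283e-6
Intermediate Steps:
N = 707056 (N = 486067 + 220989 = 707056)
1/(-258276 + N) = 1/(-258276 + 707056) = 1/448780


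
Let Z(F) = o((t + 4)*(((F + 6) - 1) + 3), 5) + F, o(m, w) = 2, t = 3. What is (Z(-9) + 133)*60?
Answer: 7560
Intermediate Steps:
Z(F) = 2 + F
(Z(-9) + 133)*60 = ((2 - 9) + 133)*60 = (-7 + 133)*60 = 126*60 = 7560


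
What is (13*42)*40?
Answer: 21840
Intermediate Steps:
(13*42)*40 = 546*40 = 21840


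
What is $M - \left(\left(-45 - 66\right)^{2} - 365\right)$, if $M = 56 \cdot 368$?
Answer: $8652$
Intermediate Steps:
$M = 20608$
$M - \left(\left(-45 - 66\right)^{2} - 365\right) = 20608 - \left(\left(-45 - 66\right)^{2} - 365\right) = 20608 - \left(\left(-111\right)^{2} - 365\right) = 20608 - \left(12321 - 365\right) = 20608 - 11956 = 8652$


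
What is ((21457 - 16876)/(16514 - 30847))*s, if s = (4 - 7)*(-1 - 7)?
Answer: -109944/14333 ≈ -7.6707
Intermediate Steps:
s = 24 (s = -3*(-8) = 24)
((21457 - 16876)/(16514 - 30847))*s = ((21457 - 16876)/(16514 - 30847))*24 = (4581/(-14333))*24 = (4581*(-1/14333))*24 = -4581/14333*24 = -109944/14333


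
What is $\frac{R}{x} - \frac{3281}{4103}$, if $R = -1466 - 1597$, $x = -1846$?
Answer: $\frac{6510763}{7574138} \approx 0.8596$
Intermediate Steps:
$R = -3063$ ($R = -1466 - 1597 = -3063$)
$\frac{R}{x} - \frac{3281}{4103} = - \frac{3063}{-1846} - \frac{3281}{4103} = \left(-3063\right) \left(- \frac{1}{1846}\right) - \frac{3281}{4103} = \frac{3063}{1846} - \frac{3281}{4103} = \frac{6510763}{7574138}$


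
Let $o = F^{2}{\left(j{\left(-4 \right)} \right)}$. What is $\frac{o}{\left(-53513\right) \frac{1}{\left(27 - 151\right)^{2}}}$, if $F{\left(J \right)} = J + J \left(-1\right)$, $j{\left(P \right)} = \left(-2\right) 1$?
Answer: $0$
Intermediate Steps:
$j{\left(P \right)} = -2$
$F{\left(J \right)} = 0$ ($F{\left(J \right)} = J - J = 0$)
$o = 0$ ($o = 0^{2} = 0$)
$\frac{o}{\left(-53513\right) \frac{1}{\left(27 - 151\right)^{2}}} = \frac{0}{\left(-53513\right) \frac{1}{\left(27 - 151\right)^{2}}} = \frac{0}{\left(-53513\right) \frac{1}{\left(-124\right)^{2}}} = \frac{0}{\left(-53513\right) \frac{1}{15376}} = \frac{0}{- \frac{53513}{15376}} = 0 \left(- \frac{15376}{53513}\right) = 0$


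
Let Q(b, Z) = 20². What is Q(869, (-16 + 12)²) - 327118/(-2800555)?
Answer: 1120549118/2800555 ≈ 400.12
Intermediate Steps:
Q(b, Z) = 400
Q(869, (-16 + 12)²) - 327118/(-2800555) = 400 - 327118/(-2800555) = 400 - 327118*(-1)/2800555 = 400 - 1*(-327118/2800555) = 400 + 327118/2800555 = 1120549118/2800555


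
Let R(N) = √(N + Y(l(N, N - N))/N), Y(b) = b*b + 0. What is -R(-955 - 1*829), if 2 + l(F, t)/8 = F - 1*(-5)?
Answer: -4*I*√359218435/223 ≈ -339.97*I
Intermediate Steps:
l(F, t) = 24 + 8*F (l(F, t) = -16 + 8*(F - 1*(-5)) = -16 + 8*(F + 5) = -16 + 8*(5 + F) = -16 + (40 + 8*F) = 24 + 8*F)
Y(b) = b² (Y(b) = b² + 0 = b²)
R(N) = √(N + (24 + 8*N)²/N)
-R(-955 - 1*829) = -√(384 + 65*(-955 - 1*829) + 576/(-955 - 1*829)) = -√(384 + 65*(-955 - 829) + 576/(-955 - 829)) = -√(384 + 65*(-1784) + 576/(-1784)) = -√(384 - 115960 + 576*(-1/1784)) = -√(384 - 115960 - 72/223) = -√(-25773520/223) = -4*I*√359218435/223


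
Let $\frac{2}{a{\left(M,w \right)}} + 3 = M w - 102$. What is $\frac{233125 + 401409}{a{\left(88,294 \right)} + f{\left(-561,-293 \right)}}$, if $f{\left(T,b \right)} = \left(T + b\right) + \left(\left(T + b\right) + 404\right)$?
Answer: $- \frac{8175018789}{16800083} \approx -486.61$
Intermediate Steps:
$a{\left(M,w \right)} = \frac{2}{-105 + M w}$ ($a{\left(M,w \right)} = \frac{2}{-3 + \left(M w - 102\right)} = \frac{2}{-3 + \left(-102 + M w\right)} = \frac{2}{-105 + M w}$)
$f{\left(T,b \right)} = 404 + 2 T + 2 b$ ($f{\left(T,b \right)} = \left(T + b\right) + \left(404 + T + b\right) = 404 + 2 T + 2 b$)
$\frac{233125 + 401409}{a{\left(88,294 \right)} + f{\left(-561,-293 \right)}} = \frac{233125 + 401409}{\frac{2}{-105 + 88 \cdot 294} + \left(404 + 2 \left(-561\right) + 2 \left(-293\right)\right)} = \frac{634534}{\frac{2}{-105 + 25872} - 1304} = \frac{634534}{\frac{2}{25767} - 1304} = \frac{634534}{- \frac{33600166}{25767}} = 634534 \left(- \frac{25767}{33600166}\right) = - \frac{8175018789}{16800083}$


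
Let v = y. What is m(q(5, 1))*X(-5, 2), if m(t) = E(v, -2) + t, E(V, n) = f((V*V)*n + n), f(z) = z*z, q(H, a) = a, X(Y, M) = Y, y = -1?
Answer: -85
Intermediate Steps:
v = -1
f(z) = z²
E(V, n) = (n + n*V²)² (E(V, n) = ((V*V)*n + n)² = (V²*n + n)² = (n*V² + n)² = (n + n*V²)²)
m(t) = 16 + t (m(t) = (-2)²*(1 + (-1)²)² + t = 4*(1 + 1)² + t = 4*2² + t = 4*4 + t = 16 + t)
m(q(5, 1))*X(-5, 2) = (16 + 1)*(-5) = 17*(-5) = -85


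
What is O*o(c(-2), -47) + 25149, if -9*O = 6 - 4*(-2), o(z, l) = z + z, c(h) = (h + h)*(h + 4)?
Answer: 226565/9 ≈ 25174.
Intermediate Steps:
c(h) = 2*h*(4 + h) (c(h) = (2*h)*(4 + h) = 2*h*(4 + h))
o(z, l) = 2*z
O = -14/9 (O = -(6 - 4*(-2))/9 = -(6 + 8)/9 = -⅑*14 = -14/9 ≈ -1.5556)
O*o(c(-2), -47) + 25149 = -28*2*(-2)*(4 - 2)/9 + 25149 = -28*2*(-2)*2/9 + 25149 = -28*(-8)/9 + 25149 = -14/9*(-16) + 25149 = 224/9 + 25149 = 226565/9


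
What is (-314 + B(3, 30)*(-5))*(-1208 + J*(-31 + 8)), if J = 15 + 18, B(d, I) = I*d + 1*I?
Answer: 1797838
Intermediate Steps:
B(d, I) = I + I*d (B(d, I) = I*d + I = I + I*d)
J = 33
(-314 + B(3, 30)*(-5))*(-1208 + J*(-31 + 8)) = (-314 + (30*(1 + 3))*(-5))*(-1208 + 33*(-31 + 8)) = (-314 + (30*4)*(-5))*(-1208 + 33*(-23)) = (-314 + 120*(-5))*(-1208 - 759) = (-314 - 600)*(-1967) = -914*(-1967) = 1797838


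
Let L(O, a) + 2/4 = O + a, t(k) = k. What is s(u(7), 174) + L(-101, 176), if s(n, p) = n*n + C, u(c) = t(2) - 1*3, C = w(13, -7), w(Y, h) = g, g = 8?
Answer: 167/2 ≈ 83.500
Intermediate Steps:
w(Y, h) = 8
C = 8
L(O, a) = -1/2 + O + a (L(O, a) = -1/2 + (O + a) = -1/2 + O + a)
u(c) = -1 (u(c) = 2 - 1*3 = 2 - 3 = -1)
s(n, p) = 8 + n**2 (s(n, p) = n*n + 8 = n**2 + 8 = 8 + n**2)
s(u(7), 174) + L(-101, 176) = (8 + (-1)**2) + (-1/2 - 101 + 176) = (8 + 1) + 149/2 = 9 + 149/2 = 167/2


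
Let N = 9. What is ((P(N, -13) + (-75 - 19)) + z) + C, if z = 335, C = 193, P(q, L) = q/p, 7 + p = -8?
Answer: 2167/5 ≈ 433.40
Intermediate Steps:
p = -15 (p = -7 - 8 = -15)
P(q, L) = -q/15 (P(q, L) = q/(-15) = q*(-1/15) = -q/15)
((P(N, -13) + (-75 - 19)) + z) + C = ((-1/15*9 + (-75 - 19)) + 335) + 193 = ((-3/5 - 94) + 335) + 193 = (-473/5 + 335) + 193 = 1202/5 + 193 = 2167/5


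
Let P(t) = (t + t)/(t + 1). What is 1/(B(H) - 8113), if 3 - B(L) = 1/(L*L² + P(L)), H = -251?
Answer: -1976656124/16030681165515 ≈ -0.00012330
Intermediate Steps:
P(t) = 2*t/(1 + t) (P(t) = (2*t)/(1 + t) = 2*t/(1 + t))
B(L) = 3 - 1/(L³ + 2*L/(1 + L)) (B(L) = 3 - 1/(L*L² + 2*L/(1 + L)) = 3 - 1/(L³ + 2*L/(1 + L)))
1/(B(H) - 8113) = 1/((6*(-251) + (1 - 251)*(-1 + 3*(-251)³))/((-251)*(2 + (-251)²*(1 - 251))) - 8113) = 1/(-(-1506 - 250*(-1 + 3*(-15813251)))/(251*(2 + 63001*(-250))) - 8113) = 1/(-(-1506 - 250*(-1 - 47439753))/(251*(2 - 15750250)) - 8113) = 1/(-1/251*(-1506 - 250*(-47439754))/(-15750248) - 8113) = 1/(-1/251*(-1/15750248)*(-1506 + 11859938500) - 8113) = 1/(-1/251*(-1/15750248)*11859936994 - 8113) = 1/(5929968497/1976656124 - 8113) = 1/(-16030681165515/1976656124) = -1976656124/16030681165515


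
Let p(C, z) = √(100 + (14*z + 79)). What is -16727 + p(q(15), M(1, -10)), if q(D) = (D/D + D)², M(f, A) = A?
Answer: -16727 + √39 ≈ -16721.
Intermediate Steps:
q(D) = (1 + D)²
p(C, z) = √(179 + 14*z) (p(C, z) = √(100 + (79 + 14*z)) = √(179 + 14*z))
-16727 + p(q(15), M(1, -10)) = -16727 + √(179 + 14*(-10)) = -16727 + √(179 - 140) = -16727 + √39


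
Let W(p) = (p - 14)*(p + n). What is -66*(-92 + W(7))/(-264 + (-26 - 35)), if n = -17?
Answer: -1452/325 ≈ -4.4677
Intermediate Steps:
W(p) = (-17 + p)*(-14 + p) (W(p) = (p - 14)*(p - 17) = (-14 + p)*(-17 + p) = (-17 + p)*(-14 + p))
-66*(-92 + W(7))/(-264 + (-26 - 35)) = -66*(-92 + (238 + 7² - 31*7))/(-264 + (-26 - 35)) = -66*(-92 + (238 + 49 - 217))/(-264 - 61) = -66*(-92 + 70)/(-325) = -(-1452)*(-1)/325 = -66*22/325 = -1452/325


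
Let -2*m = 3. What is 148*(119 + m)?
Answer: 17390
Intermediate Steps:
m = -3/2 (m = -½*3 = -3/2 ≈ -1.5000)
148*(119 + m) = 148*(119 - 3/2) = 148*(235/2) = 17390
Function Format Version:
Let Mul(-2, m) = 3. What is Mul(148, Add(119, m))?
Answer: 17390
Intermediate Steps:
m = Rational(-3, 2) (m = Mul(Rational(-1, 2), 3) = Rational(-3, 2) ≈ -1.5000)
Mul(148, Add(119, m)) = Mul(148, Add(119, Rational(-3, 2))) = Mul(148, Rational(235, 2)) = 17390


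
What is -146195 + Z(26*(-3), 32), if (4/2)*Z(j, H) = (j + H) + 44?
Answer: -146196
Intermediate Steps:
Z(j, H) = 22 + H/2 + j/2 (Z(j, H) = ((j + H) + 44)/2 = ((H + j) + 44)/2 = (44 + H + j)/2 = 22 + H/2 + j/2)
-146195 + Z(26*(-3), 32) = -146195 + (22 + (1/2)*32 + (26*(-3))/2) = -146195 + (22 + 16 + (1/2)*(-78)) = -146195 + (22 + 16 - 39) = -146195 - 1 = -146196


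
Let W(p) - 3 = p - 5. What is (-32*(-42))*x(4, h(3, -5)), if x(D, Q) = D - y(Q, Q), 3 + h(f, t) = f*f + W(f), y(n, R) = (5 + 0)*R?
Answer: -41664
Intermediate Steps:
W(p) = -2 + p (W(p) = 3 + (p - 5) = 3 + (-5 + p) = -2 + p)
y(n, R) = 5*R
h(f, t) = -5 + f + f² (h(f, t) = -3 + (f*f + (-2 + f)) = -3 + (f² + (-2 + f)) = -3 + (-2 + f + f²) = -5 + f + f²)
x(D, Q) = D - 5*Q
(-32*(-42))*x(4, h(3, -5)) = (-32*(-42))*(4 - 5*(-5 + 3 + 3²)) = 1344*(4 - 5*(-5 + 3 + 9)) = 1344*(4 - 5*7) = 1344*(4 - 35) = 1344*(-31) = -41664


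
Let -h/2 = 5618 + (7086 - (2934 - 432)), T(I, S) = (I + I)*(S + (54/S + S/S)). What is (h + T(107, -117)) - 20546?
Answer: -856346/13 ≈ -65873.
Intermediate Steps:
T(I, S) = 2*I*(1 + S + 54/S) (T(I, S) = (2*I)*(S + (54/S + 1)) = (2*I)*(S + (1 + 54/S)) = (2*I)*(1 + S + 54/S) = 2*I*(1 + S + 54/S))
h = -20404 (h = -2*(5618 + (7086 - (2934 - 432))) = -2*(5618 + (7086 - 1*2502)) = -2*(5618 + (7086 - 2502)) = -2*(5618 + 4584) = -2*10202 = -20404)
(h + T(107, -117)) - 20546 = (-20404 + 2*107*(54 - 117*(1 - 117))/(-117)) - 20546 = (-20404 + 2*107*(-1/117)*(54 - 117*(-116))) - 20546 = (-20404 + 2*107*(-1/117)*(54 + 13572)) - 20546 = (-20404 + 2*107*(-1/117)*13626) - 20546 = (-20404 - 323996/13) - 20546 = -589248/13 - 20546 = -856346/13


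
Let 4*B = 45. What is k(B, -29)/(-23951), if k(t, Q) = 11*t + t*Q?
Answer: 405/47902 ≈ 0.0084548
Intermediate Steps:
B = 45/4 (B = (¼)*45 = 45/4 ≈ 11.250)
k(t, Q) = 11*t + Q*t
k(B, -29)/(-23951) = (45*(11 - 29)/4)/(-23951) = ((45/4)*(-18))*(-1/23951) = -405/2*(-1/23951) = 405/47902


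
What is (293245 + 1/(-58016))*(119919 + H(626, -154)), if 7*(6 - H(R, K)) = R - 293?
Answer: 7138120271056749/203056 ≈ 3.5153e+10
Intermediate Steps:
H(R, K) = 335/7 - R/7 (H(R, K) = 6 - (R - 293)/7 = 6 - (-293 + R)/7 = 6 + (293/7 - R/7) = 335/7 - R/7)
(293245 + 1/(-58016))*(119919 + H(626, -154)) = (293245 + 1/(-58016))*(119919 + (335/7 - 1/7*626)) = (293245 - 1/58016)*(119919 + (335/7 - 626/7)) = 17012901919*(119919 - 291/7)/58016 = (17012901919/58016)*(839142/7) = 7138120271056749/203056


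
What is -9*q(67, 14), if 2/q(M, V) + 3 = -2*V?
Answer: 18/31 ≈ 0.58065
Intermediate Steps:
q(M, V) = 2/(-3 - 2*V)
-9*q(67, 14) = -(-18)/(3 + 2*14) = -(-18)/(3 + 28) = -(-18)/31 = -9*(-2/31) = 18/31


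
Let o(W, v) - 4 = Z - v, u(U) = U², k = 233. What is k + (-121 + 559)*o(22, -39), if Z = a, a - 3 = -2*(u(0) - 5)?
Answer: 24761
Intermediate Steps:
a = 13 (a = 3 - 2*(0² - 5) = 3 - 2*(0 - 5) = 3 - 2*(-5) = 3 + 10 = 13)
Z = 13
o(W, v) = 17 - v (o(W, v) = 4 + (13 - v) = 17 - v)
k + (-121 + 559)*o(22, -39) = 233 + (-121 + 559)*(17 - 1*(-39)) = 233 + 438*(17 + 39) = 233 + 438*56 = 233 + 24528 = 24761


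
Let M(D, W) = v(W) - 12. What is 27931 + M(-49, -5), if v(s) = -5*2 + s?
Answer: 27904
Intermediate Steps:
v(s) = -10 + s
M(D, W) = -22 + W (M(D, W) = (-10 + W) - 12 = -22 + W)
27931 + M(-49, -5) = 27931 + (-22 - 5) = 27931 - 27 = 27904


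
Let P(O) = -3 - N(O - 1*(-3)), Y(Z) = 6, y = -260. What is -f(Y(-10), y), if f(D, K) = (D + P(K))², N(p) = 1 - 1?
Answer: -9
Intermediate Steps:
N(p) = 0
P(O) = -3 (P(O) = -3 - 1*0 = -3 + 0 = -3)
f(D, K) = (-3 + D)² (f(D, K) = (D - 3)² = (-3 + D)²)
-f(Y(-10), y) = -(-3 + 6)² = -1*3² = -1*9 = -9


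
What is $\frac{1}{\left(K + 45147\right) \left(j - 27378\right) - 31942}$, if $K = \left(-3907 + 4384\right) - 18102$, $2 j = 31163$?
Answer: $- \frac{1}{324695215} \approx -3.0798 \cdot 10^{-9}$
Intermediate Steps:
$j = \frac{31163}{2}$ ($j = \frac{1}{2} \cdot 31163 = \frac{31163}{2} \approx 15582.0$)
$K = -17625$ ($K = 477 - 18102 = -17625$)
$\frac{1}{\left(K + 45147\right) \left(j - 27378\right) - 31942} = \frac{1}{\left(-17625 + 45147\right) \left(\frac{31163}{2} - 27378\right) - 31942} = \frac{1}{27522 \left(- \frac{23593}{2}\right) - 31942} = \frac{1}{-324663273 - 31942} = \frac{1}{-324695215} = - \frac{1}{324695215}$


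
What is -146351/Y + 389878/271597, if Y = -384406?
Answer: 189619935015/104403516382 ≈ 1.8162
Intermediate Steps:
-146351/Y + 389878/271597 = -146351/(-384406) + 389878/271597 = -146351*(-1/384406) + 389878*(1/271597) = 146351/384406 + 389878/271597 = 189619935015/104403516382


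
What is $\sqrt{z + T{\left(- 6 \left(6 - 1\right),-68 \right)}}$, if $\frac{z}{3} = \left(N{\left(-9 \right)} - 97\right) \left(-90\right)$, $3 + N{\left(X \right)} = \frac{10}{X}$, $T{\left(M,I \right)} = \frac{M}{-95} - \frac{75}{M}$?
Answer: $\frac{\sqrt{39425266}}{38} \approx 165.24$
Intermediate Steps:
$T{\left(M,I \right)} = - \frac{75}{M} - \frac{M}{95}$ ($T{\left(M,I \right)} = M \left(- \frac{1}{95}\right) - \frac{75}{M} = - \frac{M}{95} - \frac{75}{M} = - \frac{75}{M} - \frac{M}{95}$)
$N{\left(X \right)} = -3 + \frac{10}{X}$
$z = 27300$ ($z = 3 \left(\left(-3 + \frac{10}{-9}\right) - 97\right) \left(-90\right) = 3 \left(\left(-3 + 10 \left(- \frac{1}{9}\right)\right) - 97\right) \left(-90\right) = 3 \left(\left(-3 - \frac{10}{9}\right) - 97\right) \left(-90\right) = 3 \left(- \frac{37}{9} - 97\right) \left(-90\right) = 3 \left(\left(- \frac{910}{9}\right) \left(-90\right)\right) = 3 \cdot 9100 = 27300$)
$\sqrt{z + T{\left(- 6 \left(6 - 1\right),-68 \right)}} = \sqrt{27300 - \left(75 \left(- \frac{1}{6 \left(6 - 1\right)}\right) + \frac{1}{95} \left(-6\right) \left(6 - 1\right)\right)} = \sqrt{27300 - \left(- \frac{5}{2} + \frac{1}{95} \left(-6\right) 5\right)} = \sqrt{27300 - \left(- \frac{6}{19} + \frac{75}{-30}\right)} = \sqrt{27300 + \left(\left(-75\right) \left(- \frac{1}{30}\right) + \frac{6}{19}\right)} = \sqrt{27300 + \left(\frac{5}{2} + \frac{6}{19}\right)} = \sqrt{27300 + \frac{107}{38}} = \sqrt{\frac{1037507}{38}} = \frac{\sqrt{39425266}}{38}$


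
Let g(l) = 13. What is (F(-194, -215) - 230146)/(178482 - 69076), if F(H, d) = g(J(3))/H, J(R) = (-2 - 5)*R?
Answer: -44648337/21224764 ≈ -2.1036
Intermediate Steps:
J(R) = -7*R
F(H, d) = 13/H
(F(-194, -215) - 230146)/(178482 - 69076) = (13/(-194) - 230146)/(178482 - 69076) = (13*(-1/194) - 230146)/109406 = (-13/194 - 230146)*(1/109406) = -44648337/194*1/109406 = -44648337/21224764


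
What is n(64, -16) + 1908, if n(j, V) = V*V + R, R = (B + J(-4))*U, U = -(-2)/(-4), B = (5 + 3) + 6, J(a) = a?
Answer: 2159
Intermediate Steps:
B = 14 (B = 8 + 6 = 14)
U = -1/2 (U = -(-2)*(-1)/4 = -2*1/4 = -1/2 ≈ -0.50000)
R = -5 (R = (14 - 4)*(-1/2) = 10*(-1/2) = -5)
n(j, V) = -5 + V**2 (n(j, V) = V*V - 5 = V**2 - 5 = -5 + V**2)
n(64, -16) + 1908 = (-5 + (-16)**2) + 1908 = (-5 + 256) + 1908 = 251 + 1908 = 2159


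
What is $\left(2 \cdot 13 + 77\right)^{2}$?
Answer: $10609$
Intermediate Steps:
$\left(2 \cdot 13 + 77\right)^{2} = \left(26 + 77\right)^{2} = 103^{2} = 10609$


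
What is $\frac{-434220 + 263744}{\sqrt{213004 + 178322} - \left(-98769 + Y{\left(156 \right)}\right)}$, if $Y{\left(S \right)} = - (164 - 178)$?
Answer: $- \frac{16835357380}{9752158699} + \frac{170476 \sqrt{391326}}{9752158699} \approx -1.7154$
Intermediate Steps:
$Y{\left(S \right)} = 14$ ($Y{\left(S \right)} = \left(-1\right) \left(-14\right) = 14$)
$\frac{-434220 + 263744}{\sqrt{213004 + 178322} - \left(-98769 + Y{\left(156 \right)}\right)} = \frac{-434220 + 263744}{\sqrt{213004 + 178322} + \left(98769 - 14\right)} = - \frac{170476}{\sqrt{391326} + \left(98769 - 14\right)} = - \frac{170476}{\sqrt{391326} + 98755} = - \frac{170476}{98755 + \sqrt{391326}}$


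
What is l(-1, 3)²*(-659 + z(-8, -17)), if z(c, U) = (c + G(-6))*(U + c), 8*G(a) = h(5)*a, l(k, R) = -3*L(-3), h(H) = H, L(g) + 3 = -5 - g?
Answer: -328725/4 ≈ -82181.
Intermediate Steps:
L(g) = -8 - g (L(g) = -3 + (-5 - g) = -8 - g)
l(k, R) = 15 (l(k, R) = -3*(-8 - 1*(-3)) = -3*(-8 + 3) = -3*(-5) = 15)
G(a) = 5*a/8 (G(a) = (5*a)/8 = 5*a/8)
z(c, U) = (-15/4 + c)*(U + c) (z(c, U) = (c + (5/8)*(-6))*(U + c) = (c - 15/4)*(U + c) = (-15/4 + c)*(U + c))
l(-1, 3)²*(-659 + z(-8, -17)) = 15²*(-659 + ((-8)² - 15/4*(-17) - 15/4*(-8) - 17*(-8))) = 225*(-659 + (64 + 255/4 + 30 + 136)) = 225*(-659 + 1175/4) = 225*(-1461/4) = -328725/4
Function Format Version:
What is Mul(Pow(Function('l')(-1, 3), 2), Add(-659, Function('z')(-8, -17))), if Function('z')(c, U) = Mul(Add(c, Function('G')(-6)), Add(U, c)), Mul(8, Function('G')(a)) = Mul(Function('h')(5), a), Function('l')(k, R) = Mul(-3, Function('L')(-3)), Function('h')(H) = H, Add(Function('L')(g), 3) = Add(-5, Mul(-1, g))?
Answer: Rational(-328725, 4) ≈ -82181.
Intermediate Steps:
Function('L')(g) = Add(-8, Mul(-1, g)) (Function('L')(g) = Add(-3, Add(-5, Mul(-1, g))) = Add(-8, Mul(-1, g)))
Function('l')(k, R) = 15 (Function('l')(k, R) = Mul(-3, Add(-8, Mul(-1, -3))) = Mul(-3, Add(-8, 3)) = Mul(-3, -5) = 15)
Function('G')(a) = Mul(Rational(5, 8), a) (Function('G')(a) = Mul(Rational(1, 8), Mul(5, a)) = Mul(Rational(5, 8), a))
Function('z')(c, U) = Mul(Add(Rational(-15, 4), c), Add(U, c)) (Function('z')(c, U) = Mul(Add(c, Mul(Rational(5, 8), -6)), Add(U, c)) = Mul(Add(c, Rational(-15, 4)), Add(U, c)) = Mul(Add(Rational(-15, 4), c), Add(U, c)))
Mul(Pow(Function('l')(-1, 3), 2), Add(-659, Function('z')(-8, -17))) = Mul(Pow(15, 2), Add(-659, Add(Pow(-8, 2), Mul(Rational(-15, 4), -17), Mul(Rational(-15, 4), -8), Mul(-17, -8)))) = Mul(225, Add(-659, Add(64, Rational(255, 4), 30, 136))) = Mul(225, Add(-659, Rational(1175, 4))) = Mul(225, Rational(-1461, 4)) = Rational(-328725, 4)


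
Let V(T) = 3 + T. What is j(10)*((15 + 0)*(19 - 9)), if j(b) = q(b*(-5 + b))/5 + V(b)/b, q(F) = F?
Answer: 1695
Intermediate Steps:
j(b) = (3 + b)/b + b*(-5 + b)/5 (j(b) = (b*(-5 + b))/5 + (3 + b)/b = (b*(-5 + b))*(1/5) + (3 + b)/b = b*(-5 + b)/5 + (3 + b)/b = (3 + b)/b + b*(-5 + b)/5)
j(10)*((15 + 0)*(19 - 9)) = (1 - 1*10 + 3/10 + (1/5)*10**2)*((15 + 0)*(19 - 9)) = (1 - 10 + 3*(1/10) + (1/5)*100)*(15*10) = (1 - 10 + 3/10 + 20)*150 = (113/10)*150 = 1695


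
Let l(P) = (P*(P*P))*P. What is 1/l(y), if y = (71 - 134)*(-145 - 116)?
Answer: 1/73101153029318001 ≈ 1.3680e-17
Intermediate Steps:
y = 16443 (y = -63*(-261) = 16443)
l(P) = P⁴ (l(P) = (P*P²)*P = P³*P = P⁴)
1/l(y) = 1/(16443⁴) = 1/73101153029318001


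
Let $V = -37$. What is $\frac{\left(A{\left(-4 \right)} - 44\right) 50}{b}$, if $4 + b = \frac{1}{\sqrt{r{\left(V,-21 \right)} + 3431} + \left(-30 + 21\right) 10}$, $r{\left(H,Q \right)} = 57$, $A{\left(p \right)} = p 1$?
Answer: $\frac{44491200}{74513} - \frac{9600 \sqrt{218}}{74513} \approx 595.19$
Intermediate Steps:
$A{\left(p \right)} = p$
$b = -4 + \frac{1}{-90 + 4 \sqrt{218}}$ ($b = -4 + \frac{1}{\sqrt{57 + 3431} + \left(-30 + 21\right) 10} = -4 + \frac{1}{\sqrt{3488} - 90} = -4 + \frac{1}{4 \sqrt{218} - 90} = -4 + \frac{1}{-90 + 4 \sqrt{218}} \approx -4.0323$)
$\frac{\left(A{\left(-4 \right)} - 44\right) 50}{b} = \frac{\left(-4 - 44\right) 50}{- \frac{9269}{2306} - \frac{\sqrt{218}}{1153}} = \frac{\left(-48\right) 50}{- \frac{9269}{2306} - \frac{\sqrt{218}}{1153}} = - \frac{2400}{- \frac{9269}{2306} - \frac{\sqrt{218}}{1153}}$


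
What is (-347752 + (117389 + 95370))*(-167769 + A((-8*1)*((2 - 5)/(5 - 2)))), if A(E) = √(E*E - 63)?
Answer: 22647505624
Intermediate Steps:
A(E) = √(-63 + E²) (A(E) = √(E² - 63) = √(-63 + E²))
(-347752 + (117389 + 95370))*(-167769 + A((-8*1)*((2 - 5)/(5 - 2)))) = (-347752 + (117389 + 95370))*(-167769 + √(-63 + ((-8*1)*((2 - 5)/(5 - 2)))²)) = (-347752 + 212759)*(-167769 + √(-63 + (-(-24)/3)²)) = -134993*(-167769 + √(-63 + (-(-24)/3)²)) = -134993*(-167769 + √(-63 + (-8*(-1))²)) = -134993*(-167769 + √(-63 + 8²)) = -134993*(-167769 + √(-63 + 64)) = -134993*(-167769 + √1) = -134993*(-167769 + 1) = -134993*(-167768) = 22647505624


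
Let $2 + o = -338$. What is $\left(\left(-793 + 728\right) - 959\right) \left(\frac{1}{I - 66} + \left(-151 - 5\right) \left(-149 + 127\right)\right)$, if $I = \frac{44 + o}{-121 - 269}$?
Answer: $- \frac{22354795008}{6361} \approx -3.5144 \cdot 10^{6}$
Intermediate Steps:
$o = -340$ ($o = -2 - 338 = -340$)
$I = \frac{148}{195}$ ($I = \frac{44 - 340}{-121 - 269} = - \frac{296}{-390} = \left(-296\right) \left(- \frac{1}{390}\right) = \frac{148}{195} \approx 0.75897$)
$\left(\left(-793 + 728\right) - 959\right) \left(\frac{1}{I - 66} + \left(-151 - 5\right) \left(-149 + 127\right)\right) = \left(\left(-793 + 728\right) - 959\right) \left(\frac{1}{\frac{148}{195} - 66} + \left(-151 - 5\right) \left(-149 + 127\right)\right) = \left(-65 - 959\right) \left(\frac{1}{- \frac{12722}{195}} - -3432\right) = - 1024 \left(- \frac{195}{12722} + 3432\right) = \left(-1024\right) \frac{43661709}{12722} = - \frac{22354795008}{6361}$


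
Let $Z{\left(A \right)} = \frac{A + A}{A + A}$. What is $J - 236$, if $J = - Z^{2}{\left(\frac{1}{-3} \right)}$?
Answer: $-237$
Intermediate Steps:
$Z{\left(A \right)} = 1$ ($Z{\left(A \right)} = \frac{2 A}{2 A} = 2 A \frac{1}{2 A} = 1$)
$J = -1$ ($J = - 1^{2} = \left(-1\right) 1 = -1$)
$J - 236 = -1 - 236 = -237$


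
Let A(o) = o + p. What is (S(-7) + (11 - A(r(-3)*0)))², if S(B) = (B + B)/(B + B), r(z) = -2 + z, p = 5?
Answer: 49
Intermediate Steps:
S(B) = 1 (S(B) = (2*B)/((2*B)) = (2*B)*(1/(2*B)) = 1)
A(o) = 5 + o (A(o) = o + 5 = 5 + o)
(S(-7) + (11 - A(r(-3)*0)))² = (1 + (11 - (5 + (-2 - 3)*0)))² = (1 + (11 - (5 - 5*0)))² = (1 + (11 - (5 + 0)))² = (1 + (11 - 1*5))² = (1 + (11 - 5))² = (1 + 6)² = 7² = 49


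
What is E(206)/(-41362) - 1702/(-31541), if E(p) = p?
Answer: 31950339/652299421 ≈ 0.048981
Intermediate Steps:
E(206)/(-41362) - 1702/(-31541) = 206/(-41362) - 1702/(-31541) = 206*(-1/41362) - 1702*(-1/31541) = -103/20681 + 1702/31541 = 31950339/652299421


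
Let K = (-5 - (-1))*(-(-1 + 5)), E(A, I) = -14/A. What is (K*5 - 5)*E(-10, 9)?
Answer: 105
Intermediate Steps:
K = 16 (K = (-5 - 1*(-1))*(-1*4) = (-5 + 1)*(-4) = -4*(-4) = 16)
(K*5 - 5)*E(-10, 9) = (16*5 - 5)*(-14/(-10)) = (80 - 5)*(-14*(-1/10)) = 75*(7/5) = 105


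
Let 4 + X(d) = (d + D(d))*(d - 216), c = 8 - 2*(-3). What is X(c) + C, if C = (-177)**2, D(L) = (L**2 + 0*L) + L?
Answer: -13923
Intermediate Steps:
D(L) = L + L**2 (D(L) = (L**2 + 0) + L = L**2 + L = L + L**2)
c = 14 (c = 8 + 6 = 14)
X(d) = -4 + (-216 + d)*(d + d*(1 + d)) (X(d) = -4 + (d + d*(1 + d))*(d - 216) = -4 + (d + d*(1 + d))*(-216 + d) = -4 + (-216 + d)*(d + d*(1 + d)))
C = 31329
X(c) + C = (-4 + 14**3 - 432*14 - 214*14**2) + 31329 = (-4 + 2744 - 6048 - 214*196) + 31329 = (-4 + 2744 - 6048 - 41944) + 31329 = -45252 + 31329 = -13923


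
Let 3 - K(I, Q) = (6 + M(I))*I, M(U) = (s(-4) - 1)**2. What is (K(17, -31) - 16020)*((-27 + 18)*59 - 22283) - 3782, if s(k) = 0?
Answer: 368122922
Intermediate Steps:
M(U) = 1 (M(U) = (0 - 1)**2 = (-1)**2 = 1)
K(I, Q) = 3 - 7*I (K(I, Q) = 3 - (6 + 1)*I = 3 - 7*I)
(K(17, -31) - 16020)*((-27 + 18)*59 - 22283) - 3782 = ((3 - 7*17) - 16020)*((-27 + 18)*59 - 22283) - 3782 = ((3 - 119) - 16020)*(-9*59 - 22283) - 3782 = (-116 - 16020)*(-531 - 22283) - 3782 = -16136*(-22814) - 3782 = 368126704 - 3782 = 368122922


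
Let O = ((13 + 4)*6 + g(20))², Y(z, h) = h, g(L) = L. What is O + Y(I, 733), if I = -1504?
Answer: 15617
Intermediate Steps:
O = 14884 (O = ((13 + 4)*6 + 20)² = (17*6 + 20)² = (102 + 20)² = 122² = 14884)
O + Y(I, 733) = 14884 + 733 = 15617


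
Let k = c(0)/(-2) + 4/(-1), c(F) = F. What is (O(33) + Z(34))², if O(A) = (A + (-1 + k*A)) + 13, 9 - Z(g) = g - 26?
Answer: 7396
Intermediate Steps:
Z(g) = 35 - g (Z(g) = 9 - (g - 26) = 9 - (-26 + g) = 9 + (26 - g) = 35 - g)
k = -4 (k = 0/(-2) + 4/(-1) = 0*(-½) + 4*(-1) = 0 - 4 = -4)
O(A) = 12 - 3*A (O(A) = (A + (-1 - 4*A)) + 13 = (-1 - 3*A) + 13 = 12 - 3*A)
(O(33) + Z(34))² = ((12 - 3*33) + (35 - 1*34))² = ((12 - 99) + (35 - 34))² = (-87 + 1)² = (-86)² = 7396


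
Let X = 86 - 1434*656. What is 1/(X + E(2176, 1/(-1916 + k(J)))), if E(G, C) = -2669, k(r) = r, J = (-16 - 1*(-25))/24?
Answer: -1/943287 ≈ -1.0601e-6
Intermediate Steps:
J = 3/8 (J = (-16 + 25)*(1/24) = 9*(1/24) = 3/8 ≈ 0.37500)
X = -940618 (X = 86 - 940704 = -940618)
1/(X + E(2176, 1/(-1916 + k(J)))) = 1/(-940618 - 2669) = 1/(-943287) = -1/943287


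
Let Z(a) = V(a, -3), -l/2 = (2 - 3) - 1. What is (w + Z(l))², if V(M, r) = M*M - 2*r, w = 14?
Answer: 1296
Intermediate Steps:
l = 4 (l = -2*((2 - 3) - 1) = -2*(-1 - 1) = -2*(-2) = 4)
V(M, r) = M² - 2*r
Z(a) = 6 + a² (Z(a) = a² - 2*(-3) = a² + 6 = 6 + a²)
(w + Z(l))² = (14 + (6 + 4²))² = (14 + (6 + 16))² = (14 + 22)² = 36² = 1296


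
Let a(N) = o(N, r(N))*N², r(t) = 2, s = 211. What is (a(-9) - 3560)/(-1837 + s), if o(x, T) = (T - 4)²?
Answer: 1618/813 ≈ 1.9902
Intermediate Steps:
o(x, T) = (-4 + T)²
a(N) = 4*N² (a(N) = (-4 + 2)²*N² = (-2)²*N² = 4*N²)
(a(-9) - 3560)/(-1837 + s) = (4*(-9)² - 3560)/(-1837 + 211) = (4*81 - 3560)/(-1626) = (324 - 3560)*(-1/1626) = -3236*(-1/1626) = 1618/813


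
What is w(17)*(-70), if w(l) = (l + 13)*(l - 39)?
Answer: 46200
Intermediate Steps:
w(l) = (-39 + l)*(13 + l) (w(l) = (13 + l)*(-39 + l) = (-39 + l)*(13 + l))
w(17)*(-70) = (-507 + 17² - 26*17)*(-70) = (-507 + 289 - 442)*(-70) = -660*(-70) = 46200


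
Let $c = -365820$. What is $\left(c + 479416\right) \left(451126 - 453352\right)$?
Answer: $-252864696$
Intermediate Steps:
$\left(c + 479416\right) \left(451126 - 453352\right) = \left(-365820 + 479416\right) \left(451126 - 453352\right) = 113596 \left(-2226\right) = -252864696$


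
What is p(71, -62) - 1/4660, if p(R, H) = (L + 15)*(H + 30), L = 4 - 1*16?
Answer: -447361/4660 ≈ -96.000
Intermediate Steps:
L = -12 (L = 4 - 16 = -12)
p(R, H) = 90 + 3*H (p(R, H) = (-12 + 15)*(H + 30) = 3*(30 + H) = 90 + 3*H)
p(71, -62) - 1/4660 = (90 + 3*(-62)) - 1/4660 = (90 - 186) - 1*1/4660 = -96 - 1/4660 = -447361/4660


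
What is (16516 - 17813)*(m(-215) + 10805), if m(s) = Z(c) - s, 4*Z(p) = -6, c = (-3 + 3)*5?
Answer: -28581989/2 ≈ -1.4291e+7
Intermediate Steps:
c = 0 (c = 0*5 = 0)
Z(p) = -3/2 (Z(p) = (1/4)*(-6) = -3/2)
m(s) = -3/2 - s
(16516 - 17813)*(m(-215) + 10805) = (16516 - 17813)*((-3/2 - 1*(-215)) + 10805) = -1297*((-3/2 + 215) + 10805) = -1297*(427/2 + 10805) = -1297*22037/2 = -28581989/2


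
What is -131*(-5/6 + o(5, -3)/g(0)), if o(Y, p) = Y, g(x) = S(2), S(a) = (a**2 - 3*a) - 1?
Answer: 655/2 ≈ 327.50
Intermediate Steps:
S(a) = -1 + a**2 - 3*a
g(x) = -3 (g(x) = -1 + 2**2 - 3*2 = -1 + 4 - 6 = -3)
-131*(-5/6 + o(5, -3)/g(0)) = -131*(-5/6 + 5/(-3)) = -131*(-5*1/6 + 5*(-1/3)) = -131*(-5/6 - 5/3) = -131*(-5/2) = 655/2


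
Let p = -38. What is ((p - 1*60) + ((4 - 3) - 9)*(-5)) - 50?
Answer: -108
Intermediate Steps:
((p - 1*60) + ((4 - 3) - 9)*(-5)) - 50 = ((-38 - 1*60) + ((4 - 3) - 9)*(-5)) - 50 = ((-38 - 60) + (1 - 9)*(-5)) - 50 = (-98 - 8*(-5)) - 50 = (-98 + 40) - 50 = -58 - 50 = -108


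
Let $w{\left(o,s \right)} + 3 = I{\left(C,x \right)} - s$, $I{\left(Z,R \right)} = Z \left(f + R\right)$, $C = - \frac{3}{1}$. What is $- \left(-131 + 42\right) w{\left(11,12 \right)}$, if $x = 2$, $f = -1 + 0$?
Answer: $-1602$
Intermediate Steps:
$f = -1$
$C = -3$ ($C = \left(-3\right) 1 = -3$)
$I{\left(Z,R \right)} = Z \left(-1 + R\right)$
$w{\left(o,s \right)} = -6 - s$ ($w{\left(o,s \right)} = -3 - \left(s + 3 \left(-1 + 2\right)\right) = -3 - \left(3 + s\right) = -6 - s$)
$- \left(-131 + 42\right) w{\left(11,12 \right)} = - \left(-131 + 42\right) \left(-6 - 12\right) = - \left(-89\right) \left(-6 - 12\right) = - \left(-89\right) \left(-18\right) = \left(-1\right) 1602 = -1602$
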